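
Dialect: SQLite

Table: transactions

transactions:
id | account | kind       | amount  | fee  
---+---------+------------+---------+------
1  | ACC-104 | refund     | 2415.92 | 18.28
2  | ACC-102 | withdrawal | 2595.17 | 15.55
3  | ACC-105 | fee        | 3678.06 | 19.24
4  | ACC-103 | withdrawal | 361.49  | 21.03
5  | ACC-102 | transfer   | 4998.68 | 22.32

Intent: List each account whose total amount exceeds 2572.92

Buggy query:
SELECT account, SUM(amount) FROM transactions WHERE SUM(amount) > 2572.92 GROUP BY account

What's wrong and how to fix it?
Bug: Aggregate functions cannot appear in a WHERE clause

Fix: Move the aggregate condition to a HAVING clause

Corrected query:
SELECT account, SUM(amount) FROM transactions GROUP BY account HAVING SUM(amount) > 2572.92

Result:
account | SUM(amount)
--------+------------
ACC-102 | 7593.85    
ACC-105 | 3678.06    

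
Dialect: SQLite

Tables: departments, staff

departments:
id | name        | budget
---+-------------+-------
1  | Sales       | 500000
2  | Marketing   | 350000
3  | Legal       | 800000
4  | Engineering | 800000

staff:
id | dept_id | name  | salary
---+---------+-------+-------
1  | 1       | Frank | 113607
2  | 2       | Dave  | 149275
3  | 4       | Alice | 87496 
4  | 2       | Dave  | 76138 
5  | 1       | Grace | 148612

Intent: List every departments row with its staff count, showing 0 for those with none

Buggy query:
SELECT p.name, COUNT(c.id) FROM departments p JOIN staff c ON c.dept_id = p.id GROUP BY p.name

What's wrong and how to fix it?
Bug: An inner join excludes parents with zero children

Fix: Switch to LEFT JOIN to retain unmatched parent rows

Corrected query:
SELECT p.name, COUNT(c.id) FROM departments p LEFT JOIN staff c ON c.dept_id = p.id GROUP BY p.name

Result:
name        | COUNT(c.id)
------------+------------
Engineering | 1          
Legal       | 0          
Marketing   | 2          
Sales       | 2          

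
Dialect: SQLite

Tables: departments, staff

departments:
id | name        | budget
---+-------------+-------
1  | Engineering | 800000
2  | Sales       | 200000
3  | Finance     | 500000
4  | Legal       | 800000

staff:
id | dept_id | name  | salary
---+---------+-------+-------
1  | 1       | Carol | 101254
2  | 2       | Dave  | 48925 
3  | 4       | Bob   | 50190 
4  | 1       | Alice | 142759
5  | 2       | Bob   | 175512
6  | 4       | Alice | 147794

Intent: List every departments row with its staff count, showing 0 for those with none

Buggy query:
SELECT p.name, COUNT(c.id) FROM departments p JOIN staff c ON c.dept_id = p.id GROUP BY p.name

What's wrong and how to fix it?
Bug: An inner join excludes parents with zero children

Fix: Switch to LEFT JOIN to retain unmatched parent rows

Corrected query:
SELECT p.name, COUNT(c.id) FROM departments p LEFT JOIN staff c ON c.dept_id = p.id GROUP BY p.name

Result:
name        | COUNT(c.id)
------------+------------
Engineering | 2          
Finance     | 0          
Legal       | 2          
Sales       | 2          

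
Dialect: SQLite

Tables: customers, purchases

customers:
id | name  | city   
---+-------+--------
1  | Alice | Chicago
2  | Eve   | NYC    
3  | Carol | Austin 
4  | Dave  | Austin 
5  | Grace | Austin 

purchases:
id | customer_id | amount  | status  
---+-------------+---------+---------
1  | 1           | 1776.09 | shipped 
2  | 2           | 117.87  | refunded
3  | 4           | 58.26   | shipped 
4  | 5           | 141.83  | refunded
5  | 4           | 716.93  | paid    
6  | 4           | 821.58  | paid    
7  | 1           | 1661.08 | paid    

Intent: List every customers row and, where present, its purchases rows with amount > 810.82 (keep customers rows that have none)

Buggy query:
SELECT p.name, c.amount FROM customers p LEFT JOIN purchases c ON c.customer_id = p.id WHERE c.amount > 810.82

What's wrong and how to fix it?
Bug: Filtering c.amount in WHERE discards the NULL rows produced by LEFT JOIN, turning it into an inner join

Fix: Put 'c.amount > 810.82' in the JOIN's ON clause instead of WHERE

Corrected query:
SELECT p.name, c.amount FROM customers p LEFT JOIN purchases c ON c.customer_id = p.id AND c.amount > 810.82

Result:
name  | amount 
------+--------
Alice | 1661.08
Alice | 1776.09
Eve   | NULL   
Carol | NULL   
Dave  | 821.58 
Grace | NULL   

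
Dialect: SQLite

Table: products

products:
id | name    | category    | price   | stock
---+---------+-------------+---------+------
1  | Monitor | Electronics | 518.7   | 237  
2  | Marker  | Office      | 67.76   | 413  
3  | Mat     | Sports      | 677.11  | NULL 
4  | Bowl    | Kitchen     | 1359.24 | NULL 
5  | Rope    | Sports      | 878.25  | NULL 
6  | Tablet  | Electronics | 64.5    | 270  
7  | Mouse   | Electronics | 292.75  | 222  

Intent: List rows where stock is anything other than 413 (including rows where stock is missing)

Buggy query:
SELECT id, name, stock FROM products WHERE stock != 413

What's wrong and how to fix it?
Bug: 'stock != 413' is unknown when stock is NULL, so NULL rows are silently excluded

Fix: Handle NULL separately with IS NULL alongside the inequality

Corrected query:
SELECT id, name, stock FROM products WHERE stock != 413 OR stock IS NULL

Result:
id | name    | stock
---+---------+------
1  | Monitor | 237  
3  | Mat     | NULL 
4  | Bowl    | NULL 
5  | Rope    | NULL 
6  | Tablet  | 270  
7  | Mouse   | 222  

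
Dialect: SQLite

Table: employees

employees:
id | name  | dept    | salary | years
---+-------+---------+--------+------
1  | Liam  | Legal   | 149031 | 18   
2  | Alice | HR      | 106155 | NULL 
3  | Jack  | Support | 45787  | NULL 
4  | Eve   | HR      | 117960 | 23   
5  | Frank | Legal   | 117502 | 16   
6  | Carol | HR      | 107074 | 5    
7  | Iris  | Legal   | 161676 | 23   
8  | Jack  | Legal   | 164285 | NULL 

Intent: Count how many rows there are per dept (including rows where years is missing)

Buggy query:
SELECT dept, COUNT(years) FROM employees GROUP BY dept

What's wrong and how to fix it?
Bug: COUNT(years) skips NULLs, so groups with missing years are undercounted

Fix: Replace COUNT(years) with COUNT(*)

Corrected query:
SELECT dept, COUNT(*) FROM employees GROUP BY dept

Result:
dept    | COUNT(*)
--------+---------
HR      | 3       
Legal   | 4       
Support | 1       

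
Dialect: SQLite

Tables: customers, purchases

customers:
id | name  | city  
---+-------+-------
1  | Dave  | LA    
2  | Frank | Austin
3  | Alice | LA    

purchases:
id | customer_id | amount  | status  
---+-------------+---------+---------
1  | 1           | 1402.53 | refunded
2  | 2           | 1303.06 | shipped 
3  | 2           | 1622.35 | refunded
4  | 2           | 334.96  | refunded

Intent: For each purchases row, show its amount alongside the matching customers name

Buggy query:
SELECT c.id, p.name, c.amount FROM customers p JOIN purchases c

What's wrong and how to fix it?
Bug: Missing join condition: each purchases row is matched to all customers rows instead of just its own

Fix: Specify the join condition linking the foreign key to the parent id

Corrected query:
SELECT c.id, p.name, c.amount FROM customers p JOIN purchases c ON c.customer_id = p.id

Result:
id | name  | amount 
---+-------+--------
1  | Dave  | 1402.53
2  | Frank | 1303.06
3  | Frank | 1622.35
4  | Frank | 334.96 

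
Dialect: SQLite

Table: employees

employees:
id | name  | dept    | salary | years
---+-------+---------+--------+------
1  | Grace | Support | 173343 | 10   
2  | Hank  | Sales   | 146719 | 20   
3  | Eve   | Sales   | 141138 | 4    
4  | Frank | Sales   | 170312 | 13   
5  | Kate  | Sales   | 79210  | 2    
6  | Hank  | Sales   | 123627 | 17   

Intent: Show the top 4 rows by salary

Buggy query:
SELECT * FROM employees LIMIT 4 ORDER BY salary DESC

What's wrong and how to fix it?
Bug: ORDER BY cannot follow LIMIT; LIMIT is the final clause

Fix: Sort with ORDER BY, then apply LIMIT

Corrected query:
SELECT * FROM employees ORDER BY salary DESC LIMIT 4

Result:
id | name  | dept    | salary | years
---+-------+---------+--------+------
1  | Grace | Support | 173343 | 10   
4  | Frank | Sales   | 170312 | 13   
2  | Hank  | Sales   | 146719 | 20   
3  | Eve   | Sales   | 141138 | 4    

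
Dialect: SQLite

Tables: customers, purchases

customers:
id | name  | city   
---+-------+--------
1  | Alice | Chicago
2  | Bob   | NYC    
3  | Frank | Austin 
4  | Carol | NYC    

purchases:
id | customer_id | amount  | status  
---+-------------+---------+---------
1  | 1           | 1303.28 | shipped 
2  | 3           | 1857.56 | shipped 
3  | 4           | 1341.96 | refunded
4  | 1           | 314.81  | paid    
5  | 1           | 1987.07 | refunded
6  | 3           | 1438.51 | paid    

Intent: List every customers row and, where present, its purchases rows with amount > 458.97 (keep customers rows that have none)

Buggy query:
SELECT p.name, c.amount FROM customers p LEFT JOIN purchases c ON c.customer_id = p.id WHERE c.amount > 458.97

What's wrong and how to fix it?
Bug: Filtering c.amount in WHERE discards the NULL rows produced by LEFT JOIN, turning it into an inner join

Fix: Move the right-table condition into the ON clause so unmatched parents are kept

Corrected query:
SELECT p.name, c.amount FROM customers p LEFT JOIN purchases c ON c.customer_id = p.id AND c.amount > 458.97

Result:
name  | amount 
------+--------
Alice | 1303.28
Alice | 1987.07
Bob   | NULL   
Frank | 1438.51
Frank | 1857.56
Carol | 1341.96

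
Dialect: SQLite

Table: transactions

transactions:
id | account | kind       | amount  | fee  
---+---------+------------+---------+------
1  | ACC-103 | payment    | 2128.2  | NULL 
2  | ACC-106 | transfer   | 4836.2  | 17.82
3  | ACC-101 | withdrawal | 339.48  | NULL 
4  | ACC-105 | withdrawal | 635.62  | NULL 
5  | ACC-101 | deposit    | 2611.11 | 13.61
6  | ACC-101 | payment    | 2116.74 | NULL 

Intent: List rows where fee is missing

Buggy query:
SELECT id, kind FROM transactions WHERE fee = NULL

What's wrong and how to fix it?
Bug: '= NULL' is always unknown in SQL three-valued logic, so no rows match

Fix: Replace '= NULL' with 'IS NULL'

Corrected query:
SELECT id, kind FROM transactions WHERE fee IS NULL

Result:
id | kind      
---+-----------
1  | payment   
3  | withdrawal
4  | withdrawal
6  | payment   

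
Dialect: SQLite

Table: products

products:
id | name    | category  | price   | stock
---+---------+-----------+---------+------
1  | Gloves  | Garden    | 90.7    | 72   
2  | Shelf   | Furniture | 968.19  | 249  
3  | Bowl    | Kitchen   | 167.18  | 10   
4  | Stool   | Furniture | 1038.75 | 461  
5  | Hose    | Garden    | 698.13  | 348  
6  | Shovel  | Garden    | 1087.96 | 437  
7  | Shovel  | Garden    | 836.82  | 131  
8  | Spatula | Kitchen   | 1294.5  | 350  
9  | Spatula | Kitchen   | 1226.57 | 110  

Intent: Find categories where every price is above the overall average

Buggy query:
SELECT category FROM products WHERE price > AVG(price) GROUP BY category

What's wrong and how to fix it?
Bug: AVG() is an aggregate; it can't sit directly in WHERE

Fix: Use a subquery for AVG and a HAVING MIN(...) filter so the condition holds for every row in the group

Corrected query:
SELECT category FROM products GROUP BY category HAVING MIN(price) > (SELECT AVG(price) FROM products)

Result:
category 
---------
Furniture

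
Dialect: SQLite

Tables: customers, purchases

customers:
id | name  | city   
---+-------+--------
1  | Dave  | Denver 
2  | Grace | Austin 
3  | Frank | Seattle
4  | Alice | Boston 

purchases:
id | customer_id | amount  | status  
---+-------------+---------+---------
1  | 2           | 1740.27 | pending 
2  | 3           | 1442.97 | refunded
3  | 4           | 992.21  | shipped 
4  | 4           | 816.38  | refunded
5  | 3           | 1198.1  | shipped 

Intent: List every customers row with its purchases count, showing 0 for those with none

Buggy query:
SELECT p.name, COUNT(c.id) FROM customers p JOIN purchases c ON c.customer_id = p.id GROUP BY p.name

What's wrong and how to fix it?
Bug: An inner join excludes parents with zero children

Fix: Use LEFT JOIN so parents without children still appear (COUNT(c.id) gives 0)

Corrected query:
SELECT p.name, COUNT(c.id) FROM customers p LEFT JOIN purchases c ON c.customer_id = p.id GROUP BY p.name

Result:
name  | COUNT(c.id)
------+------------
Alice | 2          
Dave  | 0          
Frank | 2          
Grace | 1          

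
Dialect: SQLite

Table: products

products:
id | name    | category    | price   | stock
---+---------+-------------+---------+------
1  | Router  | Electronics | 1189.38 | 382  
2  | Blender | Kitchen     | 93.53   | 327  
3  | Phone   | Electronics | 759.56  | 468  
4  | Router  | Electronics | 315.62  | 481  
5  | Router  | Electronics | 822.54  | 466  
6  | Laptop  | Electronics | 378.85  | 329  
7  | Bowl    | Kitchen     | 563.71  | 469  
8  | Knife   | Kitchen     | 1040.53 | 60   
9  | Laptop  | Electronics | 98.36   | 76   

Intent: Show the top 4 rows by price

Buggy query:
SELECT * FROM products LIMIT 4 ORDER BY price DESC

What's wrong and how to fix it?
Bug: LIMIT must come after ORDER BY

Fix: Sort with ORDER BY, then apply LIMIT

Corrected query:
SELECT * FROM products ORDER BY price DESC LIMIT 4

Result:
id | name   | category    | price   | stock
---+--------+-------------+---------+------
1  | Router | Electronics | 1189.38 | 382  
8  | Knife  | Kitchen     | 1040.53 | 60   
5  | Router | Electronics | 822.54  | 466  
3  | Phone  | Electronics | 759.56  | 468  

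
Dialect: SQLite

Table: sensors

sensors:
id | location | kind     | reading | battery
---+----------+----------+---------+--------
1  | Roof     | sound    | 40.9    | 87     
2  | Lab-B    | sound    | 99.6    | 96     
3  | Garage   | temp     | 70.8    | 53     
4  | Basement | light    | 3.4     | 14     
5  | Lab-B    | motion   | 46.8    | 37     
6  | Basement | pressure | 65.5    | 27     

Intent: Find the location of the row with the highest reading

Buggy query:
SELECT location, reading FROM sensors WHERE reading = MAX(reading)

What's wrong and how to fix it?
Bug: WHERE is evaluated per row; an aggregate over the whole table isn't defined there

Fix: Use a subquery: WHERE reading = (SELECT MAX(reading) FROM sensors)

Corrected query:
SELECT location, reading FROM sensors WHERE reading = (SELECT MAX(reading) FROM sensors)

Result:
location | reading
---------+--------
Lab-B    | 99.6   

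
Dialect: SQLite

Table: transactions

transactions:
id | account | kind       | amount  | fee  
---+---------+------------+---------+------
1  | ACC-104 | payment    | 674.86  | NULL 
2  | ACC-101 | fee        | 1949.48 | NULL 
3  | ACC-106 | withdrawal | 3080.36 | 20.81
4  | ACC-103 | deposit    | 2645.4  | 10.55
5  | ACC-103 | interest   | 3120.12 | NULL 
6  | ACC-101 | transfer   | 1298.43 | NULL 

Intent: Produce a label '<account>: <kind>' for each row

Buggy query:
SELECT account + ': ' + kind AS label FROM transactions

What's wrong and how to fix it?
Bug: '+' is numeric addition; on text columns SQLite converts them to 0 instead of concatenating

Fix: Replace + with || to concatenate text

Corrected query:
SELECT account || ': ' || kind AS label FROM transactions

Result:
label              
-------------------
ACC-104: payment   
ACC-101: fee       
ACC-106: withdrawal
ACC-103: deposit   
ACC-103: interest  
ACC-101: transfer  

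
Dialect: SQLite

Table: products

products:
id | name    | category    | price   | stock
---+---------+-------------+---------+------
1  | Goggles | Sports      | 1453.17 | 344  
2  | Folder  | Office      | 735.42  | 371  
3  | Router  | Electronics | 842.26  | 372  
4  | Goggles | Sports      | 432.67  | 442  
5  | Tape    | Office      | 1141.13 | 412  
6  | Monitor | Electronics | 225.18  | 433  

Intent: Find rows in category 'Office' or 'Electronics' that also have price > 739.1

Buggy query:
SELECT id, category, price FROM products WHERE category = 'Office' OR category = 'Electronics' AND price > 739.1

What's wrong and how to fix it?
Bug: Without parentheses, AND is evaluated before OR, so the price filter only applies to the 'Electronics' branch

Fix: Group the OR with parentheses (or use IN), then AND the threshold

Corrected query:
SELECT id, category, price FROM products WHERE (category = 'Office' OR category = 'Electronics') AND price > 739.1

Result:
id | category    | price  
---+-------------+--------
3  | Electronics | 842.26 
5  | Office      | 1141.13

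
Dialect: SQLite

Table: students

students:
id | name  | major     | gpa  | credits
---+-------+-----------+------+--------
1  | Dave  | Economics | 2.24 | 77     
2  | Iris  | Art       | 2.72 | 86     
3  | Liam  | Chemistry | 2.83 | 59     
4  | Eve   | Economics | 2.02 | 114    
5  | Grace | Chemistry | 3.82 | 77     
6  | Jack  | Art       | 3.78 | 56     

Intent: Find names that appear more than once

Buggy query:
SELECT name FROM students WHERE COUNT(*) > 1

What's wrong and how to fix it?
Bug: WHERE can't reference COUNT(*); aggregates are computed after WHERE

Fix: Group first, then use HAVING for the count condition

Corrected query:
SELECT name FROM students GROUP BY name HAVING COUNT(*) > 1

Result:
(no rows)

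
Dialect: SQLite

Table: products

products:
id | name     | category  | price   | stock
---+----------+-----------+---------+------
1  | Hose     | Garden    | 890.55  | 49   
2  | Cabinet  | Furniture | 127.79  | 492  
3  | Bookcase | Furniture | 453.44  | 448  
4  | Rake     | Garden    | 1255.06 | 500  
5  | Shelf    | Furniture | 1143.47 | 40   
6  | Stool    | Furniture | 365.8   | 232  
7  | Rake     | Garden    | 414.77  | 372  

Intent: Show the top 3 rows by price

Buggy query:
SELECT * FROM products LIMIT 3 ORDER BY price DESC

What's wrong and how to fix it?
Bug: ORDER BY cannot follow LIMIT; LIMIT is the final clause

Fix: Swap the clauses: ORDER BY first, then LIMIT

Corrected query:
SELECT * FROM products ORDER BY price DESC LIMIT 3

Result:
id | name  | category  | price   | stock
---+-------+-----------+---------+------
4  | Rake  | Garden    | 1255.06 | 500  
5  | Shelf | Furniture | 1143.47 | 40   
1  | Hose  | Garden    | 890.55  | 49   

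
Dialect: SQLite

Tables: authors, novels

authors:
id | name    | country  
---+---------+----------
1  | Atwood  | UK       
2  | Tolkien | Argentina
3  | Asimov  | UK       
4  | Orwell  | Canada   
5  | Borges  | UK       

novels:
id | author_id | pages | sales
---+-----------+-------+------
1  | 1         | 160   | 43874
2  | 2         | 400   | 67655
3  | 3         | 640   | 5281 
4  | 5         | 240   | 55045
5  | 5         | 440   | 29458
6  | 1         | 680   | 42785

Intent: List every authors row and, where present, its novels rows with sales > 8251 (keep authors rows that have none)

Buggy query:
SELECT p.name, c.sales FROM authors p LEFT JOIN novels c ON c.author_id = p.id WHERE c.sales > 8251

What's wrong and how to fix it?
Bug: Filtering c.sales in WHERE discards the NULL rows produced by LEFT JOIN, turning it into an inner join

Fix: Move the right-table condition into the ON clause so unmatched parents are kept

Corrected query:
SELECT p.name, c.sales FROM authors p LEFT JOIN novels c ON c.author_id = p.id AND c.sales > 8251

Result:
name    | sales
--------+------
Atwood  | 42785
Atwood  | 43874
Tolkien | 67655
Asimov  | NULL 
Orwell  | NULL 
Borges  | 29458
Borges  | 55045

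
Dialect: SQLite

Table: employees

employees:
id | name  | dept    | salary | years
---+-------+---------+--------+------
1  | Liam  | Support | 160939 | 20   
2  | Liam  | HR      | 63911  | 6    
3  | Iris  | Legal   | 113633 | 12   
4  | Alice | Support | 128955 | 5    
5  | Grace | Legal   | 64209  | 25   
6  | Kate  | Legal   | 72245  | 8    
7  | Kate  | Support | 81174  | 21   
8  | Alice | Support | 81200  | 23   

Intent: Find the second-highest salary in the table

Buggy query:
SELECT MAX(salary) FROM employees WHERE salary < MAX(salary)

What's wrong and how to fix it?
Bug: MAX(salary) on the right of the comparison is an aggregate-in-WHERE error

Fix: Put the inner MAX in a scalar subquery

Corrected query:
SELECT MAX(salary) FROM employees WHERE salary < (SELECT MAX(salary) FROM employees)

Result:
MAX(salary)
-----------
128955     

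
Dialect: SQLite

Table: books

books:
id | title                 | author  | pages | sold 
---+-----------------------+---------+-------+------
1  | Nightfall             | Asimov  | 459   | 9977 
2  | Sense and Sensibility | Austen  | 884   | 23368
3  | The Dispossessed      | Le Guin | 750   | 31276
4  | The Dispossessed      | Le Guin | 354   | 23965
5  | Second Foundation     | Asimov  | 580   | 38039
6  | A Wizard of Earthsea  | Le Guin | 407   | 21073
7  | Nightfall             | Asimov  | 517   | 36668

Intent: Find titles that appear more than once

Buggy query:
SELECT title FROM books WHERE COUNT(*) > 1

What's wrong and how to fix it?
Bug: WHERE can't reference COUNT(*); aggregates are computed after WHERE

Fix: GROUP BY title, then filter groups with HAVING COUNT(*) > 1

Corrected query:
SELECT title FROM books GROUP BY title HAVING COUNT(*) > 1

Result:
title           
----------------
Nightfall       
The Dispossessed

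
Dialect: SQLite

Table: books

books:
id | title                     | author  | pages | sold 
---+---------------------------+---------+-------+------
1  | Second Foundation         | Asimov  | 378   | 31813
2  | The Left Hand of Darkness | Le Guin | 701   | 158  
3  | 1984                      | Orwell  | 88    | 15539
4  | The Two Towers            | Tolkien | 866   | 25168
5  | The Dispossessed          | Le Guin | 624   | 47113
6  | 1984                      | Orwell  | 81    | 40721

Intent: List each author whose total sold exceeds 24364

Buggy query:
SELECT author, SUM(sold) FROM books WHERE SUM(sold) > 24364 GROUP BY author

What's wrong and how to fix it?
Bug: Aggregate functions cannot appear in a WHERE clause

Fix: Use HAVING (which filters groups after aggregation) instead of WHERE

Corrected query:
SELECT author, SUM(sold) FROM books GROUP BY author HAVING SUM(sold) > 24364

Result:
author  | SUM(sold)
--------+----------
Asimov  | 31813    
Le Guin | 47271    
Orwell  | 56260    
Tolkien | 25168    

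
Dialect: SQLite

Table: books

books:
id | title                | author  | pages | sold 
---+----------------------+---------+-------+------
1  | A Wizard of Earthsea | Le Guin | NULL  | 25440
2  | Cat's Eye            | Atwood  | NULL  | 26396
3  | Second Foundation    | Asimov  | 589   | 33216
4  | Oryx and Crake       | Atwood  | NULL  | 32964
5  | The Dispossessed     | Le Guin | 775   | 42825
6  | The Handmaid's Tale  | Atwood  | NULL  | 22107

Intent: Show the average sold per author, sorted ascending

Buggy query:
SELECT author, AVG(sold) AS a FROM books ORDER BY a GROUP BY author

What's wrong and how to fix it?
Bug: GROUP BY must precede ORDER BY

Fix: Reorder: SELECT … FROM … GROUP BY … ORDER BY …

Corrected query:
SELECT author, AVG(sold) AS a FROM books GROUP BY author ORDER BY a

Result:
author  | a           
--------+-------------
Atwood  | 27155.666667
Asimov  | 33216       
Le Guin | 34132.5     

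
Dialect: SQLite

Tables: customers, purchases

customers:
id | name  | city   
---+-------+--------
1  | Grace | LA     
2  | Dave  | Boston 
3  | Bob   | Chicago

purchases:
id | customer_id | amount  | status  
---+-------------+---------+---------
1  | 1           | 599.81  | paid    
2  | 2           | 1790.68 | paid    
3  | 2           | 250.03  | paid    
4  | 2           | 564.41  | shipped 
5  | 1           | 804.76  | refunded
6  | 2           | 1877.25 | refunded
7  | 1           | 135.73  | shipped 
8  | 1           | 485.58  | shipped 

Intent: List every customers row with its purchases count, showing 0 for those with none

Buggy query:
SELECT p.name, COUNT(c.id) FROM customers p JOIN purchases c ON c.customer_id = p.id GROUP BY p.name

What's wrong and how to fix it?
Bug: An inner join excludes parents with zero children

Fix: Use LEFT JOIN so parents without children still appear (COUNT(c.id) gives 0)

Corrected query:
SELECT p.name, COUNT(c.id) FROM customers p LEFT JOIN purchases c ON c.customer_id = p.id GROUP BY p.name

Result:
name  | COUNT(c.id)
------+------------
Bob   | 0          
Dave  | 4          
Grace | 4          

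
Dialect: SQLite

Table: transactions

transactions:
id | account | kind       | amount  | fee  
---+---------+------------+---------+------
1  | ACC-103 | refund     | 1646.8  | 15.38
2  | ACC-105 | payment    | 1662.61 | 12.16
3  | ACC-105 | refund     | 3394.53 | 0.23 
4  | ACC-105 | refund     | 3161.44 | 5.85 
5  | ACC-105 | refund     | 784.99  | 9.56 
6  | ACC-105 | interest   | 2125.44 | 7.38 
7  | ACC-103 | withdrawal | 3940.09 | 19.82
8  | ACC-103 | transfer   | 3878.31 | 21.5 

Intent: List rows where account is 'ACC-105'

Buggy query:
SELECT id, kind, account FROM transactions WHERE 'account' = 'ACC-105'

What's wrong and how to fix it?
Bug: 'account' in single quotes is a string literal, not the column; the comparison is literal-vs-literal and never true

Fix: Reference the column as account without single quotes

Corrected query:
SELECT id, kind, account FROM transactions WHERE account = 'ACC-105'

Result:
id | kind     | account
---+----------+--------
2  | payment  | ACC-105
3  | refund   | ACC-105
4  | refund   | ACC-105
5  | refund   | ACC-105
6  | interest | ACC-105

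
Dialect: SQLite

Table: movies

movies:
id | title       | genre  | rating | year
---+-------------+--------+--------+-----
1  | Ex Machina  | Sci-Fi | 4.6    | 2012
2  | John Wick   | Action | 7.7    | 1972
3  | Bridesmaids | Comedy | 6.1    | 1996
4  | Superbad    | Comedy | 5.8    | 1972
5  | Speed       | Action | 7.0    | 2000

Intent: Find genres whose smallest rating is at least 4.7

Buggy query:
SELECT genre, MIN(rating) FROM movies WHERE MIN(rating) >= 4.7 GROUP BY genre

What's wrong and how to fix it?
Bug: Aggregates like MIN are computed per group after WHERE runs

Fix: Use HAVING for the per-group MIN condition

Corrected query:
SELECT genre, MIN(rating) FROM movies GROUP BY genre HAVING MIN(rating) >= 4.7

Result:
genre  | MIN(rating)
-------+------------
Action | 7          
Comedy | 5.8        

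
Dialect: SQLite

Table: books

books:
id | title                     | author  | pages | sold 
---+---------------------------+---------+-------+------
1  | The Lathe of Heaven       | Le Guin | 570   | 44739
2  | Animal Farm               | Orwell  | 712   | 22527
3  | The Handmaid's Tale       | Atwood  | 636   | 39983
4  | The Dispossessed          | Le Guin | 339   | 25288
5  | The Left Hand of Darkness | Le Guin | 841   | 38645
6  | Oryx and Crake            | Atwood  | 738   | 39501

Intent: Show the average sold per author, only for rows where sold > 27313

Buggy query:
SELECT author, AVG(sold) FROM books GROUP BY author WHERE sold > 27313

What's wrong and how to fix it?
Bug: Row-level WHERE must come before GROUP BY in the clause order

Fix: Move the WHERE clause before GROUP BY

Corrected query:
SELECT author, AVG(sold) FROM books WHERE sold > 27313 GROUP BY author

Result:
author  | AVG(sold)
--------+----------
Atwood  | 39742    
Le Guin | 41692    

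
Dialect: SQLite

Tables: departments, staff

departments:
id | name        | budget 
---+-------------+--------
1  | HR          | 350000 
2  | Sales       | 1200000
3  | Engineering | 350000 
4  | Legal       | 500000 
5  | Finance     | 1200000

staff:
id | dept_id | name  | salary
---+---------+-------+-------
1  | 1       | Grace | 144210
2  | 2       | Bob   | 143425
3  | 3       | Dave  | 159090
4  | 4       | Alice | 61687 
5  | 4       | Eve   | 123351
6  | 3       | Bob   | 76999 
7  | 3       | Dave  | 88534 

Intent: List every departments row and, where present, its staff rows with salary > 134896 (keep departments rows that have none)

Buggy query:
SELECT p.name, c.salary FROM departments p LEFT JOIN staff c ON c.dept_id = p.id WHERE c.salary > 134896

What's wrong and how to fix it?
Bug: A WHERE condition on the right-hand table after LEFT JOIN drops unmatched parents

Fix: Move the right-table condition into the ON clause so unmatched parents are kept

Corrected query:
SELECT p.name, c.salary FROM departments p LEFT JOIN staff c ON c.dept_id = p.id AND c.salary > 134896

Result:
name        | salary
------------+-------
HR          | 144210
Sales       | 143425
Engineering | 159090
Legal       | NULL  
Finance     | NULL  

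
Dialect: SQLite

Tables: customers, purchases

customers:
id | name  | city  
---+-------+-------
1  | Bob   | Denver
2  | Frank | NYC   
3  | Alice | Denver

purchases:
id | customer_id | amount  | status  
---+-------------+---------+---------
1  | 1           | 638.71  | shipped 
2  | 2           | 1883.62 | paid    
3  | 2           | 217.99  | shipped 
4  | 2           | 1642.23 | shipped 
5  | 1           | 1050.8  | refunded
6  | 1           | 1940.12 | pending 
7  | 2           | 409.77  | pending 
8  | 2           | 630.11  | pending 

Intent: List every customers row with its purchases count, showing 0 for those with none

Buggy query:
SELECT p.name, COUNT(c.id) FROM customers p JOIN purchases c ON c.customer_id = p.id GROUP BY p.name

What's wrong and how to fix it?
Bug: An inner join excludes parents with zero children

Fix: Use LEFT JOIN so parents without children still appear (COUNT(c.id) gives 0)

Corrected query:
SELECT p.name, COUNT(c.id) FROM customers p LEFT JOIN purchases c ON c.customer_id = p.id GROUP BY p.name

Result:
name  | COUNT(c.id)
------+------------
Alice | 0          
Bob   | 3          
Frank | 5          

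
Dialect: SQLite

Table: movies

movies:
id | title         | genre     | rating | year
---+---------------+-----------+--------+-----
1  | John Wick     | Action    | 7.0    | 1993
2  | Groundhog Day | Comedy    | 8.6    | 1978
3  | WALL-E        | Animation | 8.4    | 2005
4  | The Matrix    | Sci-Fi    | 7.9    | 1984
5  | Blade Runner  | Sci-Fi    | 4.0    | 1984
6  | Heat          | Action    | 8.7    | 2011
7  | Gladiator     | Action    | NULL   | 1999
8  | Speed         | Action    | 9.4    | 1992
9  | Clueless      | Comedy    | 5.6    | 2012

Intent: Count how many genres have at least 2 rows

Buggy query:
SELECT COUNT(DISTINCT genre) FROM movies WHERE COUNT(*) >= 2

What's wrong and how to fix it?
Bug: WHERE filters individual rows, not groups, so a group-level COUNT is invalid there

Fix: Use a subquery that GROUPs and filters with HAVING, then count its rows

Corrected query:
SELECT COUNT(*) FROM (SELECT genre FROM movies GROUP BY genre HAVING COUNT(*) >= 2)

Result:
COUNT(*)
--------
3       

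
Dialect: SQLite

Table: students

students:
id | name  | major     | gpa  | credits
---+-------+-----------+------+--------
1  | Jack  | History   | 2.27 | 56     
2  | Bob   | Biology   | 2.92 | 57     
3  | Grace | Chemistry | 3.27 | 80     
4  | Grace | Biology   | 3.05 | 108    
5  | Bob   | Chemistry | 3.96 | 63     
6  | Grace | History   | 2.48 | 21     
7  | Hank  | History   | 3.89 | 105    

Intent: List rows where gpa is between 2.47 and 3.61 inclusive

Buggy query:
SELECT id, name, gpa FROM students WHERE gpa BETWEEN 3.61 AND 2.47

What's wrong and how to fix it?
Bug: The bounds are reversed; BETWEEN a AND b requires a <= b to match anything

Fix: Swap the bounds so the smaller value comes first

Corrected query:
SELECT id, name, gpa FROM students WHERE gpa BETWEEN 2.47 AND 3.61

Result:
id | name  | gpa 
---+-------+-----
2  | Bob   | 2.92
3  | Grace | 3.27
4  | Grace | 3.05
6  | Grace | 2.48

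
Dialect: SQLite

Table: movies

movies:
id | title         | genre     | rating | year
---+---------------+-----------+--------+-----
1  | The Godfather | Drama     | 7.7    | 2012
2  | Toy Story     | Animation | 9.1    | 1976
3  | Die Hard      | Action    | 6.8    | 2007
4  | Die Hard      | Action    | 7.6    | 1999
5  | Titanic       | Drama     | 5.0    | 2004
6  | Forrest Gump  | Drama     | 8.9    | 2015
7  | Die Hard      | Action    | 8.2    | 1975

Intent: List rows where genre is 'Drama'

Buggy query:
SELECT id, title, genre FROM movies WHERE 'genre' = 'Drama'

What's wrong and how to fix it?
Bug: Single quotes denote string literals in SQL; the column name is being compared as a constant string

Fix: Reference the column as genre without single quotes

Corrected query:
SELECT id, title, genre FROM movies WHERE genre = 'Drama'

Result:
id | title         | genre
---+---------------+------
1  | The Godfather | Drama
5  | Titanic       | Drama
6  | Forrest Gump  | Drama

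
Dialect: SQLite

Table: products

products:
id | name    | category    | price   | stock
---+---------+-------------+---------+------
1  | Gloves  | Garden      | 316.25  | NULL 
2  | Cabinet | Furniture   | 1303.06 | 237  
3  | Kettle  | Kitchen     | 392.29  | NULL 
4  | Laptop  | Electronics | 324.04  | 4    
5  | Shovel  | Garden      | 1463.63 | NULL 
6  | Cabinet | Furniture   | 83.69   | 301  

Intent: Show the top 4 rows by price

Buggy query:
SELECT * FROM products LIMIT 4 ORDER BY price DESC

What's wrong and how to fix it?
Bug: LIMIT must come after ORDER BY

Fix: Swap the clauses: ORDER BY first, then LIMIT

Corrected query:
SELECT * FROM products ORDER BY price DESC LIMIT 4

Result:
id | name    | category    | price   | stock
---+---------+-------------+---------+------
5  | Shovel  | Garden      | 1463.63 | NULL 
2  | Cabinet | Furniture   | 1303.06 | 237  
3  | Kettle  | Kitchen     | 392.29  | NULL 
4  | Laptop  | Electronics | 324.04  | 4    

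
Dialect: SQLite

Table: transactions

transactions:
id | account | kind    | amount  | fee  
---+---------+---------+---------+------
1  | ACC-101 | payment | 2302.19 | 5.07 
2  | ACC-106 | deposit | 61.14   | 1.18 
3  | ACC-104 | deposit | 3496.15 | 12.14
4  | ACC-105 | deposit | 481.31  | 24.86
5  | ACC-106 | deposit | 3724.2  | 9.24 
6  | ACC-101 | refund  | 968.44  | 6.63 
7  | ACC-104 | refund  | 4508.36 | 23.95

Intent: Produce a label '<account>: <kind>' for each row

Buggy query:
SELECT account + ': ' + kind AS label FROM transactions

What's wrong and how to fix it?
Bug: '+' is numeric addition; on text columns SQLite converts them to 0 instead of concatenating

Fix: Use the || operator for string concatenation

Corrected query:
SELECT account || ': ' || kind AS label FROM transactions

Result:
label           
----------------
ACC-101: payment
ACC-106: deposit
ACC-104: deposit
ACC-105: deposit
ACC-106: deposit
ACC-101: refund 
ACC-104: refund 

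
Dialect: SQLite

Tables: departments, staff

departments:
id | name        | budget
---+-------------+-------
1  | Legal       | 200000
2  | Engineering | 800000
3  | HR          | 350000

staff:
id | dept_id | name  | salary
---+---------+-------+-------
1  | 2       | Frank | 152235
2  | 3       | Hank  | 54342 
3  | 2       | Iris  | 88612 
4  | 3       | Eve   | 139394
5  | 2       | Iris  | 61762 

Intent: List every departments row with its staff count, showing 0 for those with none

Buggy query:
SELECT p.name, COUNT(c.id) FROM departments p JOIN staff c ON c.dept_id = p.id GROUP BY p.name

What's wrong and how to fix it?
Bug: INNER JOIN drops departments rows that have no matching staff rows

Fix: Switch to LEFT JOIN to retain unmatched parent rows

Corrected query:
SELECT p.name, COUNT(c.id) FROM departments p LEFT JOIN staff c ON c.dept_id = p.id GROUP BY p.name

Result:
name        | COUNT(c.id)
------------+------------
Engineering | 3          
HR          | 2          
Legal       | 0          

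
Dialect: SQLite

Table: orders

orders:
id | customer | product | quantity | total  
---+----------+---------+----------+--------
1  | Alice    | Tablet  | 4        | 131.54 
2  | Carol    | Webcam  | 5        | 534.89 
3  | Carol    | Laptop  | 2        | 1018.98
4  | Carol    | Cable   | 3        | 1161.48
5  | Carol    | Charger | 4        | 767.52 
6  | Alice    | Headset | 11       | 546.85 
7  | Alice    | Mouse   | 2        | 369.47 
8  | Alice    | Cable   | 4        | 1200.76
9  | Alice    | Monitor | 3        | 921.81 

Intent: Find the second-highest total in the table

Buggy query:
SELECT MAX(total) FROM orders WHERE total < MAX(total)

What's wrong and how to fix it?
Bug: MAX(total) on the right of the comparison is an aggregate-in-WHERE error

Fix: Put the inner MAX in a scalar subquery

Corrected query:
SELECT MAX(total) FROM orders WHERE total < (SELECT MAX(total) FROM orders)

Result:
MAX(total)
----------
1161.48   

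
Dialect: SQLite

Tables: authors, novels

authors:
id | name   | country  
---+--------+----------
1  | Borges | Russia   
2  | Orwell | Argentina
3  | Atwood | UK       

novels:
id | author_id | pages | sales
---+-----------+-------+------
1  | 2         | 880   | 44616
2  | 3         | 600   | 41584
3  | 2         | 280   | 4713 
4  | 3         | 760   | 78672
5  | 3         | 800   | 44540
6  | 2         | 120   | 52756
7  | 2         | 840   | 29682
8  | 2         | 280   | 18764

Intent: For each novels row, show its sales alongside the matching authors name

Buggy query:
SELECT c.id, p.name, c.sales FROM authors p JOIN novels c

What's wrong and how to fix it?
Bug: JOIN with no ON clause produces a cartesian product; every novels row pairs with every authors row

Fix: Add ON c.author_id = p.id to the JOIN

Corrected query:
SELECT c.id, p.name, c.sales FROM authors p JOIN novels c ON c.author_id = p.id

Result:
id | name   | sales
---+--------+------
1  | Orwell | 44616
2  | Atwood | 41584
3  | Orwell | 4713 
4  | Atwood | 78672
5  | Atwood | 44540
6  | Orwell | 52756
7  | Orwell | 29682
8  | Orwell | 18764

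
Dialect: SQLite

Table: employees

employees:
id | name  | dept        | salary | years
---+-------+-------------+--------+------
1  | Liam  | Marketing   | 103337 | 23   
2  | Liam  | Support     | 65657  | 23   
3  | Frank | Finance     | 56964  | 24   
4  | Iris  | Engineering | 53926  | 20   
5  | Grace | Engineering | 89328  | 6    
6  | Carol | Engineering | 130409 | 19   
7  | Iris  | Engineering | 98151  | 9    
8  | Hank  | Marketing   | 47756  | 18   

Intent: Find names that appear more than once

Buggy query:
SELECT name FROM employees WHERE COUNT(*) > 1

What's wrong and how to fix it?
Bug: COUNT(*) is an aggregate and cannot be used in WHERE

Fix: Group first, then use HAVING for the count condition

Corrected query:
SELECT name FROM employees GROUP BY name HAVING COUNT(*) > 1

Result:
name
----
Iris
Liam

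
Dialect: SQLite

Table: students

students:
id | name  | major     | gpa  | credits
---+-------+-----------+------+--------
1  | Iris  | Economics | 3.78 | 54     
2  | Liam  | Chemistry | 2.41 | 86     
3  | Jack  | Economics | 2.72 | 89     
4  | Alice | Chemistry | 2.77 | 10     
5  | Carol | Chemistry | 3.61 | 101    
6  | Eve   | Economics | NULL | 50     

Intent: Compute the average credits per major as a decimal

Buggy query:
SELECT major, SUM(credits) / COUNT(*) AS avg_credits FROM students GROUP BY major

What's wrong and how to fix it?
Bug: SUM(credits) and COUNT(*) are both integers; the division truncates the fractional part

Fix: Multiply by 1.0 (or CAST to REAL) to force floating-point division

Corrected query:
SELECT major, SUM(credits) * 1.0 / COUNT(*) AS avg_credits FROM students GROUP BY major

Result:
major     | avg_credits
----------+------------
Chemistry | 65.666667  
Economics | 64.333333  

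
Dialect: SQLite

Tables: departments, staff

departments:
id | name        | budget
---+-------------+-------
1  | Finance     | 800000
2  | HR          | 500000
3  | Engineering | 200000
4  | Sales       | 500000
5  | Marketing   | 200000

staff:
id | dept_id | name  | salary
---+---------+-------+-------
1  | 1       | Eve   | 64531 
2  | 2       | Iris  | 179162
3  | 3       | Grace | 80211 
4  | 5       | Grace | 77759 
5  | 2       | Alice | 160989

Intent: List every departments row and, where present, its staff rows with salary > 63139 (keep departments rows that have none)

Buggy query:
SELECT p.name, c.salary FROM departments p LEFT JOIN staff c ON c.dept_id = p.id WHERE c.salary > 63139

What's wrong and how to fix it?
Bug: A WHERE condition on the right-hand table after LEFT JOIN drops unmatched parents

Fix: Put 'c.salary > 63139' in the JOIN's ON clause instead of WHERE

Corrected query:
SELECT p.name, c.salary FROM departments p LEFT JOIN staff c ON c.dept_id = p.id AND c.salary > 63139

Result:
name        | salary
------------+-------
Finance     | 64531 
HR          | 160989
HR          | 179162
Engineering | 80211 
Sales       | NULL  
Marketing   | 77759 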